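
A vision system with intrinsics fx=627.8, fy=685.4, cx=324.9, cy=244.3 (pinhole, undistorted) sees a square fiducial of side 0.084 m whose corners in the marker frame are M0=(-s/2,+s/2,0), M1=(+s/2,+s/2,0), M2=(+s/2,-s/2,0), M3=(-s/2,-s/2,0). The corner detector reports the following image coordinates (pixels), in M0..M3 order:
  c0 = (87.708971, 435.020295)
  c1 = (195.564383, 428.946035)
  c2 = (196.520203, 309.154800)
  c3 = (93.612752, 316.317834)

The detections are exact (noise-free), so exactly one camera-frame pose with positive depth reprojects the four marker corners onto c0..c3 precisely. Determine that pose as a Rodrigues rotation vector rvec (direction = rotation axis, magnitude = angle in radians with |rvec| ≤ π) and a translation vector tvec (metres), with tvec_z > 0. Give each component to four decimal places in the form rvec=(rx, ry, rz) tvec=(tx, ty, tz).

rvec=(-0.2769, 0.0776, -0.0592) tvec=(-0.1415, 0.0903, 0.4884)

Intrinsics K: fx=627.8, fy=685.4, cx=324.9, cy=244.3
Marker side s = 0.084 m; corners in marker frame (Z=0):
  M0 = (-0.0420, +0.0420, 0)
  M1 = (+0.0420, +0.0420, 0)
  M2 = (+0.0420, -0.0420, 0)
  M3 = (-0.0420, -0.0420, 0)
Detected image corners:
  c0 = (87.708971, 435.020295) px
  c1 = (195.564383, 428.946035) px
  c2 = (196.520203, 309.154800) px
  c3 = (93.612752, 316.317834) px
Planar DLT: solve 8×8 A·h = b for H (H[2,2]=1):
  H  [+1233.77845 -121.78536 +143.08240]
  H  [-131.06707 +1209.73566 +370.96804]
  H  [-0.13997 -0.56352 +1.00000]
B = K⁻¹H; ‖b₁‖=2.047366, ‖b₂‖=2.047366; λ = 2/(‖b₁‖+‖b₂‖) = 0.488432, sign → tz>0 ⇒ λ=+0.488432
r₁ = λ·B[:,0] = (+0.99527,-0.06903,-0.06837); r₂ = λ·B[:,1] = (+0.04769,+0.96019,-0.27524)
r₃ = r₁×r₂ = (+0.08465,+0.27068,+0.95894); SVD([r₁ r₂ r₃]) → R = UVᵀ:
  R  [+0.99527 +0.04769 +0.08465]
  R  [-0.06903 +0.96019 +0.27068]
  R  [-0.06837 -0.27524 +0.95894]
t = (-0.14146, +0.09027, +0.48843) m
tr R = 2.914402; θ = arccos((tr R − 1)/2) = 0.293625 rad = 16.823°
axis k = ((R−Rᵀ)₃₂, (R−Rᵀ)₁₃, (R−Rᵀ)₂₁) / (2 sinθ) = (-0.943112, +0.264342, -0.201653)
rvec = θ·k = (-0.276921, +0.077617, -0.059210)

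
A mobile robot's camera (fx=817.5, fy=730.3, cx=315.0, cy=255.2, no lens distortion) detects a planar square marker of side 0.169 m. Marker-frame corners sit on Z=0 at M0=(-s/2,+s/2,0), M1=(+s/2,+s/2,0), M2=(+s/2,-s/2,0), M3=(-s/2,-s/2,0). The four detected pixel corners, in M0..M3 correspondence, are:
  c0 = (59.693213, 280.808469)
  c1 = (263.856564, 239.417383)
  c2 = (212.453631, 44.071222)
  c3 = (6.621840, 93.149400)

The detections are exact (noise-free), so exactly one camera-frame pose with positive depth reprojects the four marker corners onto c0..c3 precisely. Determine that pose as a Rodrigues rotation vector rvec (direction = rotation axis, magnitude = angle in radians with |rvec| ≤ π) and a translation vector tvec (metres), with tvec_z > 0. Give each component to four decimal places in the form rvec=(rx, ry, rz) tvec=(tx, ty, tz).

Intrinsics K: fx=817.5, fy=730.3, cx=315.0, cy=255.2
Marker side s = 0.169 m; corners in marker frame (Z=0):
  M0 = (-0.0845, +0.0845, 0)
  M1 = (+0.0845, +0.0845, 0)
  M2 = (+0.0845, -0.0845, 0)
  M3 = (-0.0845, -0.0845, 0)
Detected image corners:
  c0 = (59.693213, 280.808469) px
  c1 = (263.856564, 239.417383) px
  c2 = (212.453631, 44.071222) px
  c3 = (6.621840, 93.149400) px
Planar DLT: solve 8×8 A·h = b for H (H[2,2]=1):
  H  [+1184.02434 +323.09109 +134.03509]
  H  [-302.52282 +1149.59084 +165.59871]
  H  [-0.21331 +0.10251 +1.00000]
B = K⁻¹H; ‖b₁‖=1.582229, ‖b₂‖=1.582229; λ = 2/(‖b₁‖+‖b₂‖) = 0.632020, sign → tz>0 ⇒ λ=+0.632020
r₁ = λ·B[:,0] = (+0.96733,-0.21470,-0.13481); r₂ = λ·B[:,1] = (+0.22482,+0.97224,+0.06479)
r₃ = r₁×r₂ = (+0.11716,-0.09298,+0.98875); SVD([r₁ r₂ r₃]) → R = UVᵀ:
  R  [+0.96733 +0.22482 +0.11716]
  R  [-0.21470 +0.97224 -0.09298]
  R  [-0.13481 +0.06479 +0.98875]
t = (-0.13991, -0.07754, +0.63202) m
tr R = 2.928325; θ = arccos((tr R − 1)/2) = 0.268528 rad = 15.386°
axis k = ((R−Rᵀ)₃₂, (R−Rᵀ)₁₃, (R−Rᵀ)₂₁) / (2 sinθ) = (+0.297334, +0.474864, -0.828310)
rvec = θ·k = (+0.079842, +0.127514, -0.222424)

rvec=(0.0798, 0.1275, -0.2224) tvec=(-0.1399, -0.0775, 0.6320)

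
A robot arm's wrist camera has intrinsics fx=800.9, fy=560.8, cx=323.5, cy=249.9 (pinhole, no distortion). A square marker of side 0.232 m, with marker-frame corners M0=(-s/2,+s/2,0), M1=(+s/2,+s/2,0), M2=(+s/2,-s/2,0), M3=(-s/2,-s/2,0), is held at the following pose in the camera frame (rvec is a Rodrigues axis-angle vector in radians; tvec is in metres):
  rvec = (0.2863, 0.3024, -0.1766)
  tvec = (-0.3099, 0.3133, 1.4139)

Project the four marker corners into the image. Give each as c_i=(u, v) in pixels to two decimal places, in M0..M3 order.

c0=(110.15, 415.79) c1=(223.16, 412.61) c2=(189.46, 328.48) c3=(73.57, 336.14)

Intrinsics K: fx=800.9, fy=560.8, cx=323.5, cy=249.9
Marker side s = 0.232 m; corners in marker frame (Z=0):
  M0 = (-0.1160, +0.1160, 0)
  M1 = (+0.1160, +0.1160, 0)
  M2 = (+0.1160, -0.1160, 0)
  M3 = (-0.1160, -0.1160, 0)
rvec = (0.2863, 0.3024, -0.1766), |rvec| = θ = 0.45233 rad = 25.917°
Rodrigues: sinθ=0.43706, 1−cosθ=0.10057; R = I + sinθ·[k]× + (1−cosθ)·[k]×²:
    [+0.93972 +0.21319 +0.26734]
    [-0.12808 +0.94438 -0.30289]
    [-0.31705 +0.25039 +0.91476]
t = (-0.3099, 0.3133, 1.4139) m
M0: Pc = R·M0+t = (-0.39418, +0.43771, +1.47972); u = 800.9·(-0.39418)/1.47972 + 323.5 = 110.1515, v = 560.8·(+0.43771)/1.47972 + 249.9 = 415.7862
M1: Pc = R·M1+t = (-0.17616, +0.40799, +1.40617); u = 800.9·(-0.17616)/1.40617 + 323.5 = 223.1649, v = 560.8·(+0.40799)/1.40617 + 249.9 = 412.6125
M2: Pc = R·M2+t = (-0.22562, +0.18889, +1.34808); u = 800.9·(-0.22562)/1.34808 + 323.5 = 189.4563, v = 560.8·(+0.18889)/1.34808 + 249.9 = 328.4799
M3: Pc = R·M3+t = (-0.44364, +0.21861, +1.42163); u = 800.9·(-0.44364)/1.42163 + 323.5 = 73.5691, v = 560.8·(+0.21861)/1.42163 + 249.9 = 336.1363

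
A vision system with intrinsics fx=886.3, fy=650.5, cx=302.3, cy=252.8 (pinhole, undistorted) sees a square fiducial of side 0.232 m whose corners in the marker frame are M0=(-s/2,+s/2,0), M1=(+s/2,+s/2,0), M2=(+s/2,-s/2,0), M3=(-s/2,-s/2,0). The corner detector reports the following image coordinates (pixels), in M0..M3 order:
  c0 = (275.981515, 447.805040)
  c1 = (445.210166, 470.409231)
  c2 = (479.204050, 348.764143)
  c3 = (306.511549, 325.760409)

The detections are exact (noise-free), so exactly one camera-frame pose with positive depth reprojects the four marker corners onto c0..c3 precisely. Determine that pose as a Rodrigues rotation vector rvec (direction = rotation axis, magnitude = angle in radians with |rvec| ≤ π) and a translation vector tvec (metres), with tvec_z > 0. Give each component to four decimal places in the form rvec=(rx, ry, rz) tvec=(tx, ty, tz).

Intrinsics K: fx=886.3, fy=650.5, cx=302.3, cy=252.8
Marker side s = 0.232 m; corners in marker frame (Z=0):
  M0 = (-0.1160, +0.1160, 0)
  M1 = (+0.1160, +0.1160, 0)
  M2 = (+0.1160, -0.1160, 0)
  M3 = (-0.1160, -0.1160, 0)
Detected image corners:
  c0 = (275.981515, 447.805040) px
  c1 = (445.210166, 470.409231) px
  c2 = (479.204050, 348.764143) px
  c3 = (306.511549, 325.760409) px
Planar DLT: solve 8×8 A·h = b for H (H[2,2]=1):
  H  [+736.01936 -106.30968 +376.54299]
  H  [+97.43404 +559.80753 +398.79621]
  H  [-0.00214 +0.08693 +1.00000]
B = K⁻¹H; ‖b₁‖=0.844707, ‖b₂‖=0.844707; λ = 2/(‖b₁‖+‖b₂‖) = 1.183842, sign → tz>0 ⇒ λ=+1.183842
r₁ = λ·B[:,0] = (+0.98397,+0.17830,-0.00253); r₂ = λ·B[:,1] = (-0.17710,+0.97880,+0.10291)
r₃ = r₁×r₂ = (+0.02082,-0.10081,+0.99469); SVD([r₁ r₂ r₃]) → R = UVᵀ:
  R  [+0.98397 -0.17710 +0.02082]
  R  [+0.17830 +0.97880 -0.10081]
  R  [-0.00253 +0.10291 +0.99469]
t = (+0.09917, +0.26570, +1.18384) m
tr R = 2.957458; θ = arccos((tr R − 1)/2) = 0.206625 rad = 11.839°
axis k = ((R−Rᵀ)₃₂, (R−Rᵀ)₁₃, (R−Rᵀ)₂₁) / (2 sinθ) = (+0.496505, +0.056910, +0.866166)
rvec = θ·k = (+0.102591, +0.011759, +0.178972)

rvec=(0.1026, 0.0118, 0.1790) tvec=(0.0992, 0.2657, 1.1838)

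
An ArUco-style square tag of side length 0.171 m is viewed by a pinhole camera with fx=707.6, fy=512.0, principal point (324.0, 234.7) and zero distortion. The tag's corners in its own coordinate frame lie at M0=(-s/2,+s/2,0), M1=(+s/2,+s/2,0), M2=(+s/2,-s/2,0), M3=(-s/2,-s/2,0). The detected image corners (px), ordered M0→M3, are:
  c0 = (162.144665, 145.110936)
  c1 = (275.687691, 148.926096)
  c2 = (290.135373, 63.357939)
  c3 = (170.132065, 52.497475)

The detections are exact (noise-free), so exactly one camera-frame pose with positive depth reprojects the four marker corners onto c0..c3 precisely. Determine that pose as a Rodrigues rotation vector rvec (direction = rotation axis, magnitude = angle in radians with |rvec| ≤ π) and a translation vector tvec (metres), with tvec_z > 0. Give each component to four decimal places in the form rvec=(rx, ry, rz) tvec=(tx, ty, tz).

rvec=(0.4016, -0.4461, 0.0615) tvec=(-0.1375, -0.2548, 0.9980)

Intrinsics K: fx=707.6, fy=512.0, cx=324.0, cy=234.7
Marker side s = 0.171 m; corners in marker frame (Z=0):
  M0 = (-0.0855, +0.0855, 0)
  M1 = (+0.0855, +0.0855, 0)
  M2 = (+0.0855, -0.0855, 0)
  M3 = (-0.0855, -0.0855, 0)
Detected image corners:
  c0 = (162.144665, 145.110936) px
  c1 = (275.687691, 148.926096) px
  c2 = (290.135373, 63.357939) px
  c3 = (170.132065, 52.497475) px
Planar DLT: solve 8×8 A·h = b for H (H[2,2]=1):
  H  [+779.37639 +15.66814 +226.50839]
  H  [+86.57637 +557.64662 +103.99915]
  H  [+0.43239 +0.36506 +1.00000]
B = K⁻¹H; ‖b₁‖=1.002014, ‖b₂‖=1.002014; λ = 2/(‖b₁‖+‖b₂‖) = 0.997990, sign → tz>0 ⇒ λ=+0.997990
r₁ = λ·B[:,0] = (+0.90164,-0.02905,+0.43152); r₂ = λ·B[:,1] = (-0.14472,+0.91996,+0.36433)
r₃ = r₁×r₂ = (-0.40756,-0.39094,+0.82526); SVD([r₁ r₂ r₃]) → R = UVᵀ:
  R  [+0.90164 -0.14472 -0.40756]
  R  [-0.02905 +0.91996 -0.39094]
  R  [+0.43152 +0.36433 +0.82526]
t = (-0.13750, -0.25476, +0.99799) m
tr R = 2.646851; θ = arccos((tr R − 1)/2) = 0.603374 rad = 34.571°
axis k = ((R−Rᵀ)₃₂, (R−Rᵀ)₁₃, (R−Rᵀ)₂₁) / (2 sinθ) = (+0.665530, -0.739379, +0.101926)
rvec = θ·k = (+0.401564, -0.446122, +0.061500)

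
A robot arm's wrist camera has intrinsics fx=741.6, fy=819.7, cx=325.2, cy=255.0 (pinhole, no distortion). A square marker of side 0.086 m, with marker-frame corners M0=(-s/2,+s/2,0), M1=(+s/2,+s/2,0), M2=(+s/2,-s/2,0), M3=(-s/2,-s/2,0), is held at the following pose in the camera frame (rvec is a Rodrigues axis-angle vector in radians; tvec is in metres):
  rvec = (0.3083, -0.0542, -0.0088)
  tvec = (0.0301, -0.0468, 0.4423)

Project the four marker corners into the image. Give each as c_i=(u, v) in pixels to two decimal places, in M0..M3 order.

c0=(304.22, 245.77) c1=(443.59, 243.25) c2=(450.70, 86.87) c3=(302.88, 87.91)

Intrinsics K: fx=741.6, fy=819.7, cx=325.2, cy=255.0
Marker side s = 0.086 m; corners in marker frame (Z=0):
  M0 = (-0.0430, +0.0430, 0)
  M1 = (+0.0430, +0.0430, 0)
  M2 = (+0.0430, -0.0430, 0)
  M3 = (-0.0430, -0.0430, 0)
rvec = (0.3083, -0.0542, -0.0088), |rvec| = θ = 0.31315 rad = 17.942°
Rodrigues: sinθ=0.30806, 1−cosθ=0.04863; R = I + sinθ·[k]× + (1−cosθ)·[k]×²:
    [+0.99850 +0.00037 -0.05466]
    [-0.01694 +0.95282 -0.30305]
    [+0.05197 +0.30352 +0.95141]
t = (0.0301, -0.0468, 0.4423) m
M0: Pc = R·M0+t = (-0.01282, -0.00510, +0.45312); u = 741.6·(-0.01282)/0.45312 + 325.2 = 304.2183, v = 819.7·(-0.00510)/0.45312 + 255.0 = 245.7740
M1: Pc = R·M1+t = (+0.07305, -0.00656, +0.45759); u = 741.6·(+0.07305)/0.45759 + 325.2 = 443.5931, v = 819.7·(-0.00656)/0.45759 + 255.0 = 243.2538
M2: Pc = R·M2+t = (+0.07302, -0.08850, +0.43148); u = 741.6·(+0.07302)/0.43148 + 325.2 = 450.7007, v = 819.7·(-0.08850)/0.43148 + 255.0 = 86.8742
M3: Pc = R·M3+t = (-0.01285, -0.08704, +0.42701); u = 741.6·(-0.01285)/0.42701 + 325.2 = 302.8804, v = 819.7·(-0.08704)/0.42701 + 255.0 = 87.9116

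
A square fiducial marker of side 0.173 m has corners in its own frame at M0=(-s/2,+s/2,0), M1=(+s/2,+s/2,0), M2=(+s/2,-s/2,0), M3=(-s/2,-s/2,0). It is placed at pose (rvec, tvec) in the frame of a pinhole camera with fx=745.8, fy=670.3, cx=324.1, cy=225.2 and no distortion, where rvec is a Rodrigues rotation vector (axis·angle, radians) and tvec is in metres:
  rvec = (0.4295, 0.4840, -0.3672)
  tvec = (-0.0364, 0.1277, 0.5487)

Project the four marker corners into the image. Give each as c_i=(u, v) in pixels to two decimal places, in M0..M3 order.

c0=(239.67, 464.58) c1=(425.81, 453.48) c2=(319.98, 273.00) c3=(133.12, 313.55)

Intrinsics K: fx=745.8, fy=670.3, cx=324.1, cy=225.2
Marker side s = 0.173 m; corners in marker frame (Z=0):
  M0 = (-0.0865, +0.0865, 0)
  M1 = (+0.0865, +0.0865, 0)
  M2 = (+0.0865, -0.0865, 0)
  M3 = (-0.0865, -0.0865, 0)
rvec = (0.4295, 0.4840, -0.3672), |rvec| = θ = 0.74402 rad = 42.629°
Rodrigues: sinθ=0.67725, 1−cosθ=0.26425; R = I + sinθ·[k]× + (1−cosθ)·[k]×²:
    [+0.82381 +0.43348 +0.36528]
    [-0.23502 +0.84758 -0.47579]
    [-0.51585 +0.30612 +0.80012]
t = (-0.0364, 0.1277, 0.5487) m
M0: Pc = R·M0+t = (-0.07016, +0.22134, +0.61980); u = 745.8·(-0.07016)/0.61980 + 324.1 = 239.6726, v = 670.3·(+0.22134)/0.61980 + 225.2 = 464.5788
M1: Pc = R·M1+t = (+0.07236, +0.18069, +0.53056); u = 745.8·(+0.07236)/0.53056 + 324.1 = 425.8096, v = 670.3·(+0.18069)/0.53056 + 225.2 = 453.4770
M2: Pc = R·M2+t = (-0.00264, +0.03406, +0.47760); u = 745.8·(-0.00264)/0.47760 + 324.1 = 319.9833, v = 670.3·(+0.03406)/0.47760 + 225.2 = 272.9964
M3: Pc = R·M3+t = (-0.14516, +0.07471, +0.56684); u = 745.8·(-0.14516)/0.56684 + 324.1 = 133.1171, v = 670.3·(+0.07471)/0.56684 + 225.2 = 313.5499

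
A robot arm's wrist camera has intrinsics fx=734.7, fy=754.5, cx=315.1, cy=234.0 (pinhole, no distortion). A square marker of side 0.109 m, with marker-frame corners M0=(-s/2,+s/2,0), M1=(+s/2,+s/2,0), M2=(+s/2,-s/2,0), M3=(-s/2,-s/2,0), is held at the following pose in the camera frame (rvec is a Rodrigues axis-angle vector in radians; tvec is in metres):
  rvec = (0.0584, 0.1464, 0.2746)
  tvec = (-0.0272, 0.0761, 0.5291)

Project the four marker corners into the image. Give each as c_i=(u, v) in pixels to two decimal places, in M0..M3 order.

c0=(187.97, 392.40) c1=(329.35, 439.76) c2=(370.71, 290.39) c3=(225.94, 246.45)

Intrinsics K: fx=734.7, fy=754.5, cx=315.1, cy=234.0
Marker side s = 0.109 m; corners in marker frame (Z=0):
  M0 = (-0.0545, +0.0545, 0)
  M1 = (+0.0545, +0.0545, 0)
  M2 = (+0.0545, -0.0545, 0)
  M3 = (-0.0545, -0.0545, 0)
rvec = (0.0584, 0.1464, 0.2746), |rvec| = θ = 0.31662 rad = 18.141°
Rodrigues: sinθ=0.31136, 1−cosθ=0.04971; R = I + sinθ·[k]× + (1−cosθ)·[k]×²:
    [+0.95198 -0.26580 +0.15192]
    [+0.27427 +0.96092 -0.03750]
    [-0.13601 +0.07736 +0.98768]
t = (-0.0272, 0.0761, 0.5291) m
M0: Pc = R·M0+t = (-0.09357, +0.11352, +0.54073); u = 734.7·(-0.09357)/0.54073 + 315.1 = 187.9658, v = 754.5·(+0.11352)/0.54073 + 234.0 = 392.4019
M1: Pc = R·M1+t = (+0.01020, +0.14342, +0.52590); u = 734.7·(+0.01020)/0.52590 + 315.1 = 329.3458, v = 754.5·(+0.14342)/0.52590 + 234.0 = 439.7582
M2: Pc = R·M2+t = (+0.03917, +0.03868, +0.51747); u = 734.7·(+0.03917)/0.51747 + 315.1 = 370.7117, v = 754.5·(+0.03868)/0.51747 + 234.0 = 290.3943
M3: Pc = R·M3+t = (-0.06460, +0.00878, +0.53230); u = 734.7·(-0.06460)/0.53230 + 315.1 = 225.9399, v = 754.5·(+0.00878)/0.53230 + 234.0 = 246.4478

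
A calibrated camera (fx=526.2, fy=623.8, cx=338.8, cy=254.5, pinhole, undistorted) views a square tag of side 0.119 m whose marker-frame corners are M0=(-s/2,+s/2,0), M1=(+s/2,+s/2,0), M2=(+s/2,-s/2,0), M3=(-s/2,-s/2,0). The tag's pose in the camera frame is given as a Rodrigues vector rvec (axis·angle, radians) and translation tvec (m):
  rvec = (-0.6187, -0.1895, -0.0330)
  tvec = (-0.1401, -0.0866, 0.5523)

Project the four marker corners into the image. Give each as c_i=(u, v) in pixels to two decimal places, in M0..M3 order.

Intrinsics K: fx=526.2, fy=623.8, cx=338.8, cy=254.5
Marker side s = 0.119 m; corners in marker frame (Z=0):
  M0 = (-0.0595, +0.0595, 0)
  M1 = (+0.0595, +0.0595, 0)
  M2 = (+0.0595, -0.0595, 0)
  M3 = (-0.0595, -0.0595, 0)
rvec = (-0.6187, -0.1895, -0.0330), |rvec| = θ = 0.64791 rad = 37.123°
Rodrigues: sinθ=0.60352, 1−cosθ=0.20265; R = I + sinθ·[k]× + (1−cosθ)·[k]×²:
    [+0.98214 +0.08734 -0.16666]
    [+0.02586 +0.81468 +0.57933]
    [+0.18637 -0.57329 +0.79787]
t = (-0.1401, -0.0866, 0.5523) m
M0: Pc = R·M0+t = (-0.19334, -0.03967, +0.50710); u = 526.2·(-0.19334)/0.50710 + 338.8 = 138.1771, v = 623.8·(-0.03967)/0.50710 + 254.5 = 205.7066
M1: Pc = R·M1+t = (-0.07647, -0.03659, +0.52928); u = 526.2·(-0.07647)/0.52928 + 338.8 = 262.7786, v = 623.8·(-0.03659)/0.52928 + 254.5 = 211.3782
M2: Pc = R·M2+t = (-0.08686, -0.13353, +0.59750); u = 526.2·(-0.08686)/0.59750 + 338.8 = 262.3056, v = 623.8·(-0.13353)/0.59750 + 254.5 = 115.0874
M3: Pc = R·M3+t = (-0.20373, -0.13661, +0.57532); u = 526.2·(-0.20373)/0.57532 + 338.8 = 152.4612, v = 623.8·(-0.13661)/0.57532 + 254.5 = 106.3764

c0=(138.18, 205.71) c1=(262.78, 211.38) c2=(262.31, 115.09) c3=(152.46, 106.38)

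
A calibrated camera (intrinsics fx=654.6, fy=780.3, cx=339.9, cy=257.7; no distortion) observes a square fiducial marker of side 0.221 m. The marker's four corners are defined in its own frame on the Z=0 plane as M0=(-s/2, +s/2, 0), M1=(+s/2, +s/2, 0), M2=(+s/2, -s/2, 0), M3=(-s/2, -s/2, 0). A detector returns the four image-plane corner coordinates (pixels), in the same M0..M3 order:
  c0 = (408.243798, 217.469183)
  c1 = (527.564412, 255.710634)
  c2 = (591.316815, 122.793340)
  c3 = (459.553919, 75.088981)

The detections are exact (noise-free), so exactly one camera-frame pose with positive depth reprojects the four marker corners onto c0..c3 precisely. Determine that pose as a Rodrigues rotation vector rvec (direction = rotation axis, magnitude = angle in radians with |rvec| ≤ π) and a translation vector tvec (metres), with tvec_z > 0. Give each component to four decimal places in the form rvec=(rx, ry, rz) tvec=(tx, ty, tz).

Intrinsics K: fx=654.6, fy=780.3, cx=339.9, cy=257.7
Marker side s = 0.221 m; corners in marker frame (Z=0):
  M0 = (-0.1105, +0.1105, 0)
  M1 = (+0.1105, +0.1105, 0)
  M2 = (+0.1105, -0.1105, 0)
  M3 = (-0.1105, -0.1105, 0)
Detected image corners:
  c0 = (408.243798, 217.469183) px
  c1 = (527.564412, 255.710634) px
  c2 = (591.316815, 122.793340) px
  c3 = (459.553919, 75.088981) px
Planar DLT: solve 8×8 A·h = b for H (H[2,2]=1):
  H  [+640.78362 -3.99098 +496.06432]
  H  [+218.33150 +709.23208 +172.05298]
  H  [+0.14966 +0.51704 +1.00000]
B = K⁻¹H; ‖b₁‖=0.942128, ‖b₂‖=0.942128; λ = 2/(‖b₁‖+‖b₂‖) = 1.061427, sign → tz>0 ⇒ λ=+1.061427
r₁ = λ·B[:,0] = (+0.95654,+0.24453,+0.15885); r₂ = λ·B[:,1] = (-0.29143,+0.78351,+0.54880)
r₃ = r₁×r₂ = (+0.00974,-0.57124,+0.82072); SVD([r₁ r₂ r₃]) → R = UVᵀ:
  R  [+0.95654 -0.29143 +0.00974]
  R  [+0.24453 +0.78351 -0.57124]
  R  [+0.15885 +0.54880 +0.82072]
t = (+0.25322, -0.11650, +1.06143) m
tr R = 2.560775; θ = arccos((tr R − 1)/2) = 0.675511 rad = 38.704°
axis k = ((R−Rᵀ)₃₂, (R−Rᵀ)₁₃, (R−Rᵀ)₂₁) / (2 sinθ) = (+0.895607, -0.119232, +0.428569)
rvec = θ·k = (+0.604992, -0.080543, +0.289503)

rvec=(0.6050, -0.0805, 0.2895) tvec=(0.2532, -0.1165, 1.0614)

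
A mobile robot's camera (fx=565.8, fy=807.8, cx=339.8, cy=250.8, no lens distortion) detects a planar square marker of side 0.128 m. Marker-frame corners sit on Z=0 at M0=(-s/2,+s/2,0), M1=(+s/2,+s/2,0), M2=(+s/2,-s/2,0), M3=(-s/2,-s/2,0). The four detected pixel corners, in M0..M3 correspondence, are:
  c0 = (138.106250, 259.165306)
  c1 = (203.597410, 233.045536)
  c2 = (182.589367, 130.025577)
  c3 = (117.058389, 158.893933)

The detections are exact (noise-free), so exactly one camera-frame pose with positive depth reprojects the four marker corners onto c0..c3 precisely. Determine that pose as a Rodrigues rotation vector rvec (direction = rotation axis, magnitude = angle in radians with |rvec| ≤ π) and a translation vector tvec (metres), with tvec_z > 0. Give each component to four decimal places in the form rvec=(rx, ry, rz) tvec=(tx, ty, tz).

Intrinsics K: fx=565.8, fy=807.8, cx=339.8, cy=250.8
Marker side s = 0.128 m; corners in marker frame (Z=0):
  M0 = (-0.0640, +0.0640, 0)
  M1 = (+0.0640, +0.0640, 0)
  M2 = (+0.0640, -0.0640, 0)
  M3 = (-0.0640, -0.0640, 0)
Detected image corners:
  c0 = (138.106250, 259.165306) px
  c1 = (203.597410, 233.045536) px
  c2 = (182.589367, 130.025577) px
  c3 = (117.058389, 158.893933) px
Planar DLT: solve 8×8 A·h = b for H (H[2,2]=1):
  H  [+480.82756 +174.98726 +159.97777]
  H  [-252.47976 +807.01145 +195.66972]
  H  [-0.19320 +0.06676 +1.00000]
B = K⁻¹H; ‖b₁‖=1.016847, ‖b₂‖=1.016847; λ = 2/(‖b₁‖+‖b₂‖) = 0.983432, sign → tz>0 ⇒ λ=+0.983432
r₁ = λ·B[:,0] = (+0.94985,-0.24838,-0.19000); r₂ = λ·B[:,1] = (+0.26472,+0.96209,+0.06566)
r₃ = r₁×r₂ = (+0.16649,-0.11266,+0.97959); SVD([r₁ r₂ r₃]) → R = UVᵀ:
  R  [+0.94985 +0.26472 +0.16649]
  R  [-0.24838 +0.96209 -0.11266]
  R  [-0.19000 +0.06566 +0.97959]
t = (-0.31255, -0.06712, +0.98343) m
tr R = 2.891520; θ = arccos((tr R − 1)/2) = 0.330871 rad = 18.957°
axis k = ((R−Rᵀ)₃₂, (R−Rᵀ)₁₃, (R−Rᵀ)₂₁) / (2 sinθ) = (+0.274443, +0.548662, -0.789716)
rvec = θ·k = (+0.090805, +0.181536, -0.261294)

rvec=(0.0908, 0.1815, -0.2613) tvec=(-0.3126, -0.0671, 0.9834)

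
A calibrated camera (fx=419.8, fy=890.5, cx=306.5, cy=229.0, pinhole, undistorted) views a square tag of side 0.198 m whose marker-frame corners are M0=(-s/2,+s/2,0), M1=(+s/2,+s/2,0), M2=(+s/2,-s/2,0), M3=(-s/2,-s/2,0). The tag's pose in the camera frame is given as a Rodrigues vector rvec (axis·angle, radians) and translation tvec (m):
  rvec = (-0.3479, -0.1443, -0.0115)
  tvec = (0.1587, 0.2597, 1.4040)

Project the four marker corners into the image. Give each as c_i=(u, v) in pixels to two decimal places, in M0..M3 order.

Intrinsics K: fx=419.8, fy=890.5, cx=306.5, cy=229.0
Marker side s = 0.198 m; corners in marker frame (Z=0):
  M0 = (-0.0990, +0.0990, 0)
  M1 = (+0.0990, +0.0990, 0)
  M2 = (+0.0990, -0.0990, 0)
  M3 = (-0.0990, -0.0990, 0)
rvec = (-0.3479, -0.1443, -0.0115), |rvec| = θ = 0.37681 rad = 21.590°
Rodrigues: sinθ=0.36796, 1−cosθ=0.07016; R = I + sinθ·[k]× + (1−cosθ)·[k]×²:
    [+0.98965 +0.03604 -0.13893]
    [+0.01358 +0.94013 +0.34055]
    [+0.14289 -0.33891 +0.92991]
t = (0.1587, 0.2597, 1.4040) m
M0: Pc = R·M0+t = (+0.06429, +0.35143, +1.35630); u = 419.8·(+0.06429)/1.35630 + 306.5 = 326.3997, v = 890.5·(+0.35143)/1.35630 + 229.0 = 459.7357
M1: Pc = R·M1+t = (+0.26024, +0.35412, +1.38459); u = 419.8·(+0.26024)/1.38459 + 306.5 = 385.4038, v = 890.5·(+0.35412)/1.38459 + 229.0 = 456.7498
M2: Pc = R·M2+t = (+0.25311, +0.16797, +1.45170); u = 419.8·(+0.25311)/1.45170 + 306.5 = 379.6933, v = 890.5·(+0.16797)/1.45170 + 229.0 = 332.0368
M3: Pc = R·M3+t = (+0.05716, +0.16528, +1.42341); u = 419.8·(+0.05716)/1.42341 + 306.5 = 323.3573, v = 890.5·(+0.16528)/1.42341 + 229.0 = 332.4031

c0=(326.40, 459.74) c1=(385.40, 456.75) c2=(379.69, 332.04) c3=(323.36, 332.40)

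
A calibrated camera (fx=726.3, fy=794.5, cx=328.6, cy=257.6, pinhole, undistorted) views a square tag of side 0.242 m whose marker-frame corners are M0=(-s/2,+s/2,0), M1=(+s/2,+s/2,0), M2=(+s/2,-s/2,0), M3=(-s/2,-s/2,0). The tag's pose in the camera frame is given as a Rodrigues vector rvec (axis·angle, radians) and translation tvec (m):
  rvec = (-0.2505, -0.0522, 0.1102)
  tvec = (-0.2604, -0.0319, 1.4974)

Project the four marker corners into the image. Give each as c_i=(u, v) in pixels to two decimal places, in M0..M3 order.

Intrinsics K: fx=726.3, fy=794.5, cx=328.6, cy=257.6
Marker side s = 0.242 m; corners in marker frame (Z=0):
  M0 = (-0.1210, +0.1210, 0)
  M1 = (+0.1210, +0.1210, 0)
  M2 = (+0.1210, -0.1210, 0)
  M3 = (-0.1210, -0.1210, 0)
rvec = (-0.2505, -0.0522, 0.1102), |rvec| = θ = 0.27860 rad = 15.963°
Rodrigues: sinθ=0.27501, 1−cosθ=0.03856; R = I + sinθ·[k]× + (1−cosθ)·[k]×²:
    [+0.99261 -0.10228 -0.06524]
    [+0.11528 +0.96279 +0.24441]
    [+0.03781 -0.25013 +0.96747]
t = (-0.2604, -0.0319, 1.4974) m
M0: Pc = R·M0+t = (-0.39288, +0.07065, +1.46256); u = 726.3·(-0.39288)/1.46256 + 328.6 = 133.4963, v = 794.5·(+0.07065)/1.46256 + 257.6 = 295.9788
M1: Pc = R·M1+t = (-0.15267, +0.09855, +1.47171); u = 726.3·(-0.15267)/1.47171 + 328.6 = 253.2561, v = 794.5·(+0.09855)/1.47171 + 257.6 = 310.8002
M2: Pc = R·M2+t = (-0.12792, -0.13445, +1.53224); u = 726.3·(-0.12792)/1.53224 + 328.6 = 267.9657, v = 794.5·(-0.13445)/1.53224 + 257.6 = 187.8849
M3: Pc = R·M3+t = (-0.36813, -0.16235, +1.52309); u = 726.3·(-0.36813)/1.52309 + 328.6 = 153.0538, v = 794.5·(-0.16235)/1.52309 + 257.6 = 172.9141

c0=(133.50, 295.98) c1=(253.26, 310.80) c2=(267.97, 187.88) c3=(153.05, 172.91)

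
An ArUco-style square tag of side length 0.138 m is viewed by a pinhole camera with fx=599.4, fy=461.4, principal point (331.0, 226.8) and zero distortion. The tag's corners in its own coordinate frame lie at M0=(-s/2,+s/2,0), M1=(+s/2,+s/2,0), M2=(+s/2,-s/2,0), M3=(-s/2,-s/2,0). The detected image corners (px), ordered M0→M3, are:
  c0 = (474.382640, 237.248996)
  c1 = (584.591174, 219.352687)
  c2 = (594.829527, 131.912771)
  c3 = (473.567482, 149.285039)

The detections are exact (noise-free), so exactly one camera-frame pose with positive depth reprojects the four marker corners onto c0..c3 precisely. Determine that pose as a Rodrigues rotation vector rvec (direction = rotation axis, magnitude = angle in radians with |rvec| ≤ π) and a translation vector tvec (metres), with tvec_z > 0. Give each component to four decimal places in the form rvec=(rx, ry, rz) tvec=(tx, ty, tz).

rvec=(0.4753, -0.1688, -0.1647) tvec=(0.2243, -0.0584, 0.6674)

Intrinsics K: fx=599.4, fy=461.4, cx=331.0, cy=226.8
Marker side s = 0.138 m; corners in marker frame (Z=0):
  M0 = (-0.0690, +0.0690, 0)
  M1 = (+0.0690, +0.0690, 0)
  M2 = (+0.0690, -0.0690, 0)
  M3 = (-0.0690, -0.0690, 0)
Detected image corners:
  c0 = (474.382640, 237.248996) px
  c1 = (584.591174, 219.352687) px
  c2 = (594.829527, 131.912771) px
  c3 = (473.567482, 149.285039) px
Planar DLT: solve 8×8 A·h = b for H (H[2,2]=1):
  H  [+934.56690 +337.40956 +532.46352]
  H  [-93.94468 +764.53233 +186.45465]
  H  [+0.18396 +0.69957 +1.00000]
B = K⁻¹H; ‖b₁‖=1.498282, ‖b₂‖=1.498282; λ = 2/(‖b₁‖+‖b₂‖) = 0.667431, sign → tz>0 ⇒ λ=+0.667431
r₁ = λ·B[:,0] = (+0.97284,-0.19625,+0.12278); r₂ = λ·B[:,1] = (+0.11787,+0.87641,+0.46691)
r₃ = r₁×r₂ = (-0.19924,-0.43976,+0.87574); SVD([r₁ r₂ r₃]) → R = UVᵀ:
  R  [+0.97284 +0.11787 -0.19924]
  R  [-0.19625 +0.87641 -0.43976]
  R  [+0.12278 +0.46691 +0.87574]
t = (+0.22433, -0.05836, +0.66743) m
tr R = 2.724987; θ = arccos((tr R − 1)/2) = 0.530619 rad = 30.402°
axis k = ((R−Rᵀ)₃₂, (R−Rᵀ)₁₃, (R−Rᵀ)₂₁) / (2 sinθ) = (+0.895801, -0.318158, -0.310348)
rvec = θ·k = (+0.475329, -0.168821, -0.164677)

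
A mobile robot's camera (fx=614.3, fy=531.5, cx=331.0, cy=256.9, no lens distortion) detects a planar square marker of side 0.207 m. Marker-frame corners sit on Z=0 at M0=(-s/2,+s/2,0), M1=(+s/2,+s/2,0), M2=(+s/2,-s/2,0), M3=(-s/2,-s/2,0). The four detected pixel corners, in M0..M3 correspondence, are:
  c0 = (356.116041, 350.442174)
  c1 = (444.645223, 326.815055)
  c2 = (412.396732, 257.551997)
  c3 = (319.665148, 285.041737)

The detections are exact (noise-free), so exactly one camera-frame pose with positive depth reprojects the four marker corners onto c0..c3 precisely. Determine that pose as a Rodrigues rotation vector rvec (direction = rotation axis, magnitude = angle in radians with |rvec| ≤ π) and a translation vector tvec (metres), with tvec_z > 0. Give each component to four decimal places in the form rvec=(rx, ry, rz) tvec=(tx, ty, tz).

rvec=(0.4315, 0.1506, -0.3787) tvec=(0.1113, 0.1221, 1.3172)

Intrinsics K: fx=614.3, fy=531.5, cx=331.0, cy=256.9
Marker side s = 0.207 m; corners in marker frame (Z=0):
  M0 = (-0.1035, +0.1035, 0)
  M1 = (+0.1035, +0.1035, 0)
  M2 = (+0.1035, -0.1035, 0)
  M3 = (-0.1035, -0.1035, 0)
Detected image corners:
  c0 = (356.116041, 350.442174) px
  c1 = (444.645223, 326.815055) px
  c2 = (412.396732, 257.551997) px
  c3 = (319.665148, 285.041737) px
Planar DLT: solve 8×8 A·h = b for H (H[2,2]=1):
  H  [+373.16846 +276.34811 +382.92944]
  H  [-174.40969 +412.83607 +306.18718]
  H  [-0.16794 +0.28766 +1.00000]
B = K⁻¹H; ‖b₁‖=0.759178, ‖b₂‖=0.759178; λ = 2/(‖b₁‖+‖b₂‖) = 1.317215, sign → tz>0 ⇒ λ=+1.317215
r₁ = λ·B[:,0] = (+0.91937,-0.32531,-0.22122); r₂ = λ·B[:,1] = (+0.38840,+0.83999,+0.37890)
r₃ = r₁×r₂ = (+0.06256,-0.43427,+0.89861); SVD([r₁ r₂ r₃]) → R = UVᵀ:
  R  [+0.91937 +0.38840 +0.06256]
  R  [-0.32531 +0.83999 -0.43427]
  R  [-0.22122 +0.37890 +0.89861]
t = (+0.11135, +0.12215, +1.31721) m
tr R = 2.657960; θ = arccos((tr R − 1)/2) = 0.593515 rad = 34.006°
axis k = ((R−Rᵀ)₃₂, (R−Rᵀ)₁₃, (R−Rᵀ)₂₁) / (2 sinθ) = (+0.726987, +0.253700, -0.638064)
rvec = θ·k = (+0.431477, +0.150575, -0.378701)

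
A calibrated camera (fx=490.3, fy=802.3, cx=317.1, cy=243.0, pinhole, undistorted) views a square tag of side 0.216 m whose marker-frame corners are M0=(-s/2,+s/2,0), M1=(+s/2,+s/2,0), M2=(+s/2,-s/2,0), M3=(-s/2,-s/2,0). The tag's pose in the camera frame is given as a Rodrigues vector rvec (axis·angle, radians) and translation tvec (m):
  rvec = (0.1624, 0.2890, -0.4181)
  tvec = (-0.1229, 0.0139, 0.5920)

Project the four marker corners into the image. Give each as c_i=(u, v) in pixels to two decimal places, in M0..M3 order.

c0=(184.62, 434.66) c1=(331.74, 342.72) c2=(250.90, 61.48) c3=(107.59, 187.00)

Intrinsics K: fx=490.3, fy=802.3, cx=317.1, cy=243.0
Marker side s = 0.216 m; corners in marker frame (Z=0):
  M0 = (-0.1080, +0.1080, 0)
  M1 = (+0.1080, +0.1080, 0)
  M2 = (+0.1080, -0.1080, 0)
  M3 = (-0.1080, -0.1080, 0)
rvec = (0.1624, 0.2890, -0.4181), |rvec| = θ = 0.53358 rad = 30.572°
Rodrigues: sinθ=0.50861, 1−cosθ=0.13901; R = I + sinθ·[k]× + (1−cosθ)·[k]×²:
    [+0.87387 +0.42146 +0.24233]
    [-0.37563 +0.90177 -0.21380]
    [-0.30863 +0.09581 +0.94634]
t = (-0.1229, 0.0139, 0.5920) m
M0: Pc = R·M0+t = (-0.17176, +0.15186, +0.63568); u = 490.3·(-0.17176)/0.63568 + 317.1 = 184.6208, v = 802.3·(+0.15186)/0.63568 + 243.0 = 434.6636
M1: Pc = R·M1+t = (+0.01700, +0.07072, +0.56901); u = 490.3·(+0.01700)/0.56901 + 317.1 = 331.7444, v = 802.3·(+0.07072)/0.56901 + 243.0 = 342.7193
M2: Pc = R·M2+t = (-0.07404, -0.12406, +0.54832); u = 490.3·(-0.07404)/0.54832 + 317.1 = 250.8952, v = 802.3·(-0.12406)/0.54832 + 243.0 = 61.4772
M3: Pc = R·M3+t = (-0.26280, -0.04292, +0.61499); u = 490.3·(-0.26280)/0.61499 + 317.1 = 107.5850, v = 802.3·(-0.04292)/0.61499 + 243.0 = 187.0022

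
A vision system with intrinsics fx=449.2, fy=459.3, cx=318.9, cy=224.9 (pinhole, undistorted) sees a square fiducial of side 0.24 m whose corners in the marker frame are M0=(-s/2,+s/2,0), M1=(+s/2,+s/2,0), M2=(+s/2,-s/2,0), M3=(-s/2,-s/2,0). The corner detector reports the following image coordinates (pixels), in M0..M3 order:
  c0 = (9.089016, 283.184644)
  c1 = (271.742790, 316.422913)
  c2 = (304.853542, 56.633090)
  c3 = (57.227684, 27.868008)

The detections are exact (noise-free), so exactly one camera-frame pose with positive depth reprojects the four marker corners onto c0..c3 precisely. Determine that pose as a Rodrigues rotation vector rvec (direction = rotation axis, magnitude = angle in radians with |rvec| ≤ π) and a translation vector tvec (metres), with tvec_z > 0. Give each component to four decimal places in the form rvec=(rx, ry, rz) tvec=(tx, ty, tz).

rvec=(-0.1063, 0.0112, 0.1203) tvec=(-0.1469, -0.0525, 0.4172)

Intrinsics K: fx=449.2, fy=459.3, cx=318.9, cy=224.9
Marker side s = 0.24 m; corners in marker frame (Z=0):
  M0 = (-0.1200, +0.1200, 0)
  M1 = (+0.1200, +0.1200, 0)
  M2 = (+0.1200, -0.1200, 0)
  M3 = (-0.1200, -0.1200, 0)
Detected image corners:
  c0 = (9.089016, 283.184644) px
  c1 = (271.742790, 316.422913) px
  c2 = (304.853542, 56.633090) px
  c3 = (57.227684, 27.868008) px
Planar DLT: solve 8×8 A·h = b for H (H[2,2]=1):
  H  [+1055.38156 -209.94874 +160.69951]
  H  [+121.70512 +1029.97376 +167.05309]
  H  [-0.04202 -0.25211 +1.00000]
B = K⁻¹H; ‖b₁‖=2.396743, ‖b₂‖=2.396743; λ = 2/(‖b₁‖+‖b₂‖) = 0.417233, sign → tz>0 ⇒ λ=+0.417233
r₁ = λ·B[:,0] = (+0.99272,+0.11914,-0.01753); r₂ = λ·B[:,1] = (-0.12033,+0.98715,-0.10519)
r₃ = r₁×r₂ = (+0.00477,+0.10653,+0.99430); SVD([r₁ r₂ r₃]) → R = UVᵀ:
  R  [+0.99272 -0.12033 +0.00477]
  R  [+0.11914 +0.98715 +0.10653]
  R  [-0.01753 -0.10519 +0.99430]
t = (-0.14694, -0.05255, +0.41723) m
tr R = 2.974165; θ = arccos((tr R − 1)/2) = 0.160905 rad = 9.219°
axis k = ((R−Rᵀ)₃₂, (R−Rᵀ)₁₃, (R−Rᵀ)₂₁) / (2 sinθ) = (-0.660754, +0.069616, +0.747367)
rvec = θ·k = (-0.106319, +0.011202, +0.120255)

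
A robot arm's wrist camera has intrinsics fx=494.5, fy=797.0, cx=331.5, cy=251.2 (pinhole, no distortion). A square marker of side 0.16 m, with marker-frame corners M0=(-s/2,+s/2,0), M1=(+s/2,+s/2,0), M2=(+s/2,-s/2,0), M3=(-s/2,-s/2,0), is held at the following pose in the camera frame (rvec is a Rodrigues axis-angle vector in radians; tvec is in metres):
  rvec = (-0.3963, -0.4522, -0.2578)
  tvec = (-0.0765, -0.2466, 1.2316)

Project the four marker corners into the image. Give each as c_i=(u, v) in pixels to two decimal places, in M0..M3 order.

Intrinsics K: fx=494.5, fy=797.0, cx=331.5, cy=251.2
Marker side s = 0.16 m; corners in marker frame (Z=0):
  M0 = (-0.0800, +0.0800, 0)
  M1 = (+0.0800, +0.0800, 0)
  M2 = (+0.0800, -0.0800, 0)
  M3 = (-0.0800, -0.0800, 0)
rvec = (-0.3963, -0.4522, -0.2578), |rvec| = θ = 0.65422 rad = 37.484°
Rodrigues: sinθ=0.60854, 1−cosθ=0.20648; R = I + sinθ·[k]× + (1−cosθ)·[k]×²:
    [+0.86929 +0.32625 -0.37134]
    [-0.15335 +0.89217 +0.42487]
    [+0.46991 -0.31239 +0.82559]
t = (-0.0765, -0.2466, 1.2316) m
M0: Pc = R·M0+t = (-0.11994, -0.16296, +1.16902); u = 494.5·(-0.11994)/1.16902 + 331.5 = 280.7634, v = 797.0·(-0.16296)/1.16902 + 251.2 = 140.0998
M1: Pc = R·M1+t = (+0.01914, -0.18749, +1.24420); u = 494.5·(+0.01914)/1.24420 + 331.5 = 339.1084, v = 797.0·(-0.18749)/1.24420 + 251.2 = 131.0967
M2: Pc = R·M2+t = (-0.03306, -0.33024, +1.29418); u = 494.5·(-0.03306)/1.29418 + 331.5 = 318.8691, v = 797.0·(-0.33024)/1.29418 + 251.2 = 47.8267
M3: Pc = R·M3+t = (-0.17214, -0.30571, +1.21900); u = 494.5·(-0.17214)/1.21900 + 331.5 = 261.6681, v = 797.0·(-0.30571)/1.21900 + 251.2 = 51.3246

c0=(280.76, 140.10) c1=(339.11, 131.10) c2=(318.87, 47.83) c3=(261.67, 51.32)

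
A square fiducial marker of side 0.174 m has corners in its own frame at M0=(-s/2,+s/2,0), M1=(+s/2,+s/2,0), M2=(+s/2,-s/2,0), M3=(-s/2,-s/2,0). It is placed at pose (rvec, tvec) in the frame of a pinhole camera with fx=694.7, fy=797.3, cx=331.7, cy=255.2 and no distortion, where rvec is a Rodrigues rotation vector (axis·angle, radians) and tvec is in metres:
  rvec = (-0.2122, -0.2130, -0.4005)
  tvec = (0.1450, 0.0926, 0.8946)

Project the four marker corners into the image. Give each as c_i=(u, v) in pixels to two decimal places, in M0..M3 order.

c0=(414.25, 442.96) c1=(530.86, 378.40) c2=(472.05, 240.52) c3=(356.31, 296.38)

Intrinsics K: fx=694.7, fy=797.3, cx=331.7, cy=255.2
Marker side s = 0.174 m; corners in marker frame (Z=0):
  M0 = (-0.0870, +0.0870, 0)
  M1 = (+0.0870, +0.0870, 0)
  M2 = (+0.0870, -0.0870, 0)
  M3 = (-0.0870, -0.0870, 0)
rvec = (-0.2122, -0.2130, -0.4005), |rvec| = θ = 0.50080 rad = 28.694°
Rodrigues: sinθ=0.48013, 1−cosθ=0.12280; R = I + sinθ·[k]× + (1−cosθ)·[k]×²:
    [+0.89925 +0.40610 -0.16260]
    [-0.36184 +0.89941 +0.24521]
    [+0.24582 -0.16167 +0.95574]
t = (0.1450, 0.0926, 0.8946) m
M0: Pc = R·M0+t = (+0.10210, +0.20233, +0.85915); u = 694.7·(+0.10210)/0.85915 + 331.7 = 414.2540, v = 797.3·(+0.20233)/0.85915 + 255.2 = 442.9636
M1: Pc = R·M1+t = (+0.25857, +0.13937, +0.90192); u = 694.7·(+0.25857)/0.90192 + 331.7 = 530.8585, v = 797.3·(+0.13937)/0.90192 + 255.2 = 378.4027
M2: Pc = R·M2+t = (+0.18790, -0.01713, +0.93005); u = 694.7·(+0.18790)/0.93005 + 331.7 = 472.0544, v = 797.3·(-0.01713)/0.93005 + 255.2 = 240.5160
M3: Pc = R·M3+t = (+0.03143, +0.04583, +0.88728); u = 694.7·(+0.03143)/0.88728 + 331.7 = 356.3121, v = 797.3·(+0.04583)/0.88728 + 255.2 = 296.3831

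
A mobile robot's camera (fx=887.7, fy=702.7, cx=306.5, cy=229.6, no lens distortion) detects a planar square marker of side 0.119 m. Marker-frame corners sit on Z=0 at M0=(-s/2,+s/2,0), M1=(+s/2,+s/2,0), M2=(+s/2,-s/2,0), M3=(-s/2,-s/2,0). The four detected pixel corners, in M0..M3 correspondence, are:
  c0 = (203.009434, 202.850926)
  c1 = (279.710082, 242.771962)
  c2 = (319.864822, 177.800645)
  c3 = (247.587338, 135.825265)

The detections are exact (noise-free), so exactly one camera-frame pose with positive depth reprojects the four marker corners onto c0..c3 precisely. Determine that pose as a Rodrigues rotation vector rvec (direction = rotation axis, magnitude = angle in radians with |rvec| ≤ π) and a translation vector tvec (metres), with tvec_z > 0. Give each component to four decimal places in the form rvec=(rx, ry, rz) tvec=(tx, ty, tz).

Intrinsics K: fx=887.7, fy=702.7, cx=306.5, cy=229.6
Marker side s = 0.119 m; corners in marker frame (Z=0):
  M0 = (-0.0595, +0.0595, 0)
  M1 = (+0.0595, +0.0595, 0)
  M2 = (+0.0595, -0.0595, 0)
  M3 = (-0.0595, -0.0595, 0)
Detected image corners:
  c0 = (203.009434, 202.850926) px
  c1 = (279.710082, 242.771962) px
  c2 = (319.864822, 177.800645) px
  c3 = (247.587338, 135.825265) px
Planar DLT: solve 8×8 A·h = b for H (H[2,2]=1):
  H  [+736.51427 -423.51710 +263.80478]
  H  [+424.37163 +505.25568 +189.81823]
  H  [+0.42219 -0.25887 +1.00000]
B = K⁻¹H; ‖b₁‖=0.929039, ‖b₂‖=0.929039; λ = 2/(‖b₁‖+‖b₂‖) = 1.076381, sign → tz>0 ⇒ λ=+1.076381
r₁ = λ·B[:,0] = (+0.73616,+0.50156,+0.45443); r₂ = λ·B[:,1] = (-0.41733,+0.86498,-0.27864)
r₃ = r₁×r₂ = (-0.53283,+0.01548,+0.84608); SVD([r₁ r₂ r₃]) → R = UVᵀ:
  R  [+0.73616 -0.41733 -0.53283]
  R  [+0.50156 +0.86498 +0.01548]
  R  [+0.45443 -0.27864 +0.84608]
t = (-0.05177, -0.06094, +1.07638) m
tr R = 2.447218; θ = arccos((tr R − 1)/2) = 0.761779 rad = 43.647°
axis k = ((R−Rᵀ)₃₂, (R−Rᵀ)₁₃, (R−Rᵀ)₂₁) / (2 sinθ) = (-0.213065, -0.715193, +0.665659)
rvec = θ·k = (-0.162309, -0.544819, +0.507086)

rvec=(-0.1623, -0.5448, 0.5071) tvec=(-0.0518, -0.0609, 1.0764)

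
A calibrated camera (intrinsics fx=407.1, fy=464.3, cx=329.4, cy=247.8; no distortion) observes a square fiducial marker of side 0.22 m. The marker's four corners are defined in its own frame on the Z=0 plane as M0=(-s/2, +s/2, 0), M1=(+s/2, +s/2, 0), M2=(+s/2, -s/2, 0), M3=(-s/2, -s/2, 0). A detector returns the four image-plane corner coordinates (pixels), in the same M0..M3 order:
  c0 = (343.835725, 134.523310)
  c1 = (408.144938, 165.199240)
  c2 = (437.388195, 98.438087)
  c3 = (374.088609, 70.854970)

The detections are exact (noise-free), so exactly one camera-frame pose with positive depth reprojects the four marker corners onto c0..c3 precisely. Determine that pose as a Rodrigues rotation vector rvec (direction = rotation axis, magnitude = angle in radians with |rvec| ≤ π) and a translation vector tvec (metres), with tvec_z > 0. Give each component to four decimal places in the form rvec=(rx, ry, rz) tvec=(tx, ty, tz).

rvec=(-0.2280, 0.1511, 0.4594) tvec=(0.1931, -0.3634, 1.2850)

Intrinsics K: fx=407.1, fy=464.3, cx=329.4, cy=247.8
Marker side s = 0.22 m; corners in marker frame (Z=0):
  M0 = (-0.1100, +0.1100, 0)
  M1 = (+0.1100, +0.1100, 0)
  M2 = (+0.1100, -0.1100, 0)
  M3 = (-0.1100, -0.1100, 0)
Detected image corners:
  c0 = (343.835725, 134.523310) px
  c1 = (408.144938, 165.199240) px
  c2 = (437.388195, 98.438087) px
  c3 = (374.088609, 70.854970) px
Planar DLT: solve 8×8 A·h = b for H (H[2,2]=1):
  H  [+230.64173 -191.03789 +390.56508]
  H  [+114.49473 +279.57973 +116.49878]
  H  [-0.15182 -0.14271 +1.00000]
B = K⁻¹H; ‖b₁‖=0.778237, ‖b₂‖=0.778237; λ = 2/(‖b₁‖+‖b₂‖) = 1.284956, sign → tz>0 ⇒ λ=+1.284956
r₁ = λ·B[:,0] = (+0.88584,+0.42098,-0.19509); r₂ = λ·B[:,1] = (-0.45461,+0.87161,-0.18338)
r₃ = r₁×r₂ = (+0.09284,+0.25113,+0.96349); SVD([r₁ r₂ r₃]) → R = UVᵀ:
  R  [+0.88584 -0.45461 +0.09284]
  R  [+0.42098 +0.87161 +0.25113]
  R  [-0.19509 -0.18338 +0.96349]
t = (+0.19306, -0.36338, +1.28496) m
tr R = 2.720942; θ = arccos((tr R − 1)/2) = 0.534603 rad = 30.631°
axis k = ((R−Rᵀ)₃₂, (R−Rᵀ)₁₃, (R−Rᵀ)₂₁) / (2 sinθ) = (-0.426409, +0.282557, +0.859265)
rvec = θ·k = (-0.227960, +0.151056, +0.459366)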